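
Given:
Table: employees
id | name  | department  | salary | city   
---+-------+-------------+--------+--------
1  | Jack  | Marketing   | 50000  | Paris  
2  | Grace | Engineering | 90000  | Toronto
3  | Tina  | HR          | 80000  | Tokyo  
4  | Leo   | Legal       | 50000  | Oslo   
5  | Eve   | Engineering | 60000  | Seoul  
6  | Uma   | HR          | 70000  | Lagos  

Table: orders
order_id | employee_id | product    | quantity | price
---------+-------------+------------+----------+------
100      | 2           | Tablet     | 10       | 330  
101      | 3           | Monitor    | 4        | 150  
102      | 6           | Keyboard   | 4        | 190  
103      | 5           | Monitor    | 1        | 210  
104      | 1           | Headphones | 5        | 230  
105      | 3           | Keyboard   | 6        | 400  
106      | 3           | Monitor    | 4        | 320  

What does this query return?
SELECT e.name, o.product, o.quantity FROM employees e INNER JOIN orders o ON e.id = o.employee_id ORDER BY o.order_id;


Joining employees.id = orders.employee_id:
  employee Grace (id=2) -> order Tablet
  employee Tina (id=3) -> order Monitor
  employee Uma (id=6) -> order Keyboard
  employee Eve (id=5) -> order Monitor
  employee Jack (id=1) -> order Headphones
  employee Tina (id=3) -> order Keyboard
  employee Tina (id=3) -> order Monitor


7 rows:
Grace, Tablet, 10
Tina, Monitor, 4
Uma, Keyboard, 4
Eve, Monitor, 1
Jack, Headphones, 5
Tina, Keyboard, 6
Tina, Monitor, 4


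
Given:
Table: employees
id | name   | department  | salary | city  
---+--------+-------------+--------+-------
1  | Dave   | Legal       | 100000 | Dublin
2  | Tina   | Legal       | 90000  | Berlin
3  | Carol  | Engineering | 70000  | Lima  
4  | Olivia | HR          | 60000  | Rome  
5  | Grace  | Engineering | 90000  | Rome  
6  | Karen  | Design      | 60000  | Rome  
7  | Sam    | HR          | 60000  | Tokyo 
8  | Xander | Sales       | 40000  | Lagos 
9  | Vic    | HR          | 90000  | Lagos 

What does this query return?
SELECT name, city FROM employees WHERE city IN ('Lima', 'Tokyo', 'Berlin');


Filtering: city IN ('Lima', 'Tokyo', 'Berlin')
Matching: 3 rows

3 rows:
Tina, Berlin
Carol, Lima
Sam, Tokyo


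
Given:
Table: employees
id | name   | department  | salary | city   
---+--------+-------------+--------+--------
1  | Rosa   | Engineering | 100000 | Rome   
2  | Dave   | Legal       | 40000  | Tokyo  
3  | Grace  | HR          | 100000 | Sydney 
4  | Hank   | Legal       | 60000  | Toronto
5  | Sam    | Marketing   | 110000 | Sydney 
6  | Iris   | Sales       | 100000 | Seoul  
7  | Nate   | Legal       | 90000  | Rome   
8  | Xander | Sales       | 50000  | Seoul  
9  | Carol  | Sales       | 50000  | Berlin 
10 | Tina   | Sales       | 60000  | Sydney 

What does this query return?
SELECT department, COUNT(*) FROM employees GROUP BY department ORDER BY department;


Assigning each row to its department group:
  Rosa -> Engineering
  Dave -> Legal
  Grace -> HR
  Hank -> Legal
  Sam -> Marketing
  Iris -> Sales
  Nate -> Legal
  Xander -> Sales
  Carol -> Sales
  Tina -> Sales


5 groups:
Engineering, 1
HR, 1
Legal, 3
Marketing, 1
Sales, 4


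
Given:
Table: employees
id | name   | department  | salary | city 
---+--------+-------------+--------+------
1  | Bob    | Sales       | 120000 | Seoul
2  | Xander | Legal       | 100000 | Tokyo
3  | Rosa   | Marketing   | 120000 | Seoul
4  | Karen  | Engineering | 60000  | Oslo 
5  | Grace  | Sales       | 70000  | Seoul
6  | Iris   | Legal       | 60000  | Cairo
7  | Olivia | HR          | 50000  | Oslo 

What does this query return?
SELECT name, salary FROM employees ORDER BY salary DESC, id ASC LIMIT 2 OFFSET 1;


Sort by salary DESC (id ASC tiebreak), then skip 1 and take 2
Rows 2 through 3

2 rows:
Rosa, 120000
Xander, 100000


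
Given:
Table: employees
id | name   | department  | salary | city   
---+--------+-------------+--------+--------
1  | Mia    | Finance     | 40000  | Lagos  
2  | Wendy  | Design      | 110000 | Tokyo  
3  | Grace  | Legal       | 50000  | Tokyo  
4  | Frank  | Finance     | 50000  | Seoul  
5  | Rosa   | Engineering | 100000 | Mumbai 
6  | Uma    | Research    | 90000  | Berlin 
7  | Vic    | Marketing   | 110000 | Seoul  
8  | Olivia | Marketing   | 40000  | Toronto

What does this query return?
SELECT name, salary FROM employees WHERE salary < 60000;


Filtering: salary < 60000
Matching: 4 rows

4 rows:
Mia, 40000
Grace, 50000
Frank, 50000
Olivia, 40000


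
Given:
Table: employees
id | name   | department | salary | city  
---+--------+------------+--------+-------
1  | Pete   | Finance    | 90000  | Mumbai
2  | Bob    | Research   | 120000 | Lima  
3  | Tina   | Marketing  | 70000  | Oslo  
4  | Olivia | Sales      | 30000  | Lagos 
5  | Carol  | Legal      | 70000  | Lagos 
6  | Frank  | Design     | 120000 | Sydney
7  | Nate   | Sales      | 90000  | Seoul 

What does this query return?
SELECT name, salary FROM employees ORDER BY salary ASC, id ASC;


Sorting by salary ASC, then id ASC for ties

7 rows:
Olivia, 30000
Tina, 70000
Carol, 70000
Pete, 90000
Nate, 90000
Bob, 120000
Frank, 120000


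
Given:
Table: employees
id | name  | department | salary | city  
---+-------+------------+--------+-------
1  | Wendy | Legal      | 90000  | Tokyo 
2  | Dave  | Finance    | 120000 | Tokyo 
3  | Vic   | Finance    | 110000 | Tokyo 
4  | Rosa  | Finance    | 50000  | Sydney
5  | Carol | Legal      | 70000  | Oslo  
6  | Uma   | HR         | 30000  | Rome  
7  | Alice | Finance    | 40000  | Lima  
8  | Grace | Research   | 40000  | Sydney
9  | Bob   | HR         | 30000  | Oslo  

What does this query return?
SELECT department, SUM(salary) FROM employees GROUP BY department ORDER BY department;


Summing salary within each department:
  Finance: 120000 + 110000 + 50000 + 40000 = 320000
  HR: 30000 + 30000 = 60000
  Legal: 90000 + 70000 = 160000
  Research: 40000 = 40000


4 groups:
Finance, 320000
HR, 60000
Legal, 160000
Research, 40000


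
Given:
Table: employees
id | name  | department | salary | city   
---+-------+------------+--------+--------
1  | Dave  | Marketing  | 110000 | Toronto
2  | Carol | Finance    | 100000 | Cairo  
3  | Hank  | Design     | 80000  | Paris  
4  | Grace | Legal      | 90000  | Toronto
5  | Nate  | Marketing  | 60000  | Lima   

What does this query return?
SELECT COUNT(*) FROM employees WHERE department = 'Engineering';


Counting rows where department = 'Engineering'


0


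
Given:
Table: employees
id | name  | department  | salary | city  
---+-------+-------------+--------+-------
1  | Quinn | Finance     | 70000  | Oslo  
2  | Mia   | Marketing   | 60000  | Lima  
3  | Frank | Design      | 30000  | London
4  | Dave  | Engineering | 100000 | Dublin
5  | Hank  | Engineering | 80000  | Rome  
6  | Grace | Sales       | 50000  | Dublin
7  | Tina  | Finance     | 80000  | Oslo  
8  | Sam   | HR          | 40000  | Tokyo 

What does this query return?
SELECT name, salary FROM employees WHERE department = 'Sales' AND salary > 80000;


Filtering: department = 'Sales' AND salary > 80000
Matching: 0 rows

Empty result set (0 rows)


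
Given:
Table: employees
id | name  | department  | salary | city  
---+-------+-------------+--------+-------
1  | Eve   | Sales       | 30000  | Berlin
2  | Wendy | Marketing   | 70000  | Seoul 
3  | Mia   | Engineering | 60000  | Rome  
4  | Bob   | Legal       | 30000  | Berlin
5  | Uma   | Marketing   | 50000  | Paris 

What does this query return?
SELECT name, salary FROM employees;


Projecting columns: name, salary

5 rows:
Eve, 30000
Wendy, 70000
Mia, 60000
Bob, 30000
Uma, 50000


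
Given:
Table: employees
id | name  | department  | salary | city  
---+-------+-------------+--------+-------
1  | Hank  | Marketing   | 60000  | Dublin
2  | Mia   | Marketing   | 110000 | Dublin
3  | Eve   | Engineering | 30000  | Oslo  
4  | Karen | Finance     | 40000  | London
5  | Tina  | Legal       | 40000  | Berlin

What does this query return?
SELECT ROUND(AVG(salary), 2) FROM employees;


SUM(salary) = 280000
COUNT = 5
ROUND(AVG, 2) = ROUND(280000 / 5, 2) = 56000.0

56000.0


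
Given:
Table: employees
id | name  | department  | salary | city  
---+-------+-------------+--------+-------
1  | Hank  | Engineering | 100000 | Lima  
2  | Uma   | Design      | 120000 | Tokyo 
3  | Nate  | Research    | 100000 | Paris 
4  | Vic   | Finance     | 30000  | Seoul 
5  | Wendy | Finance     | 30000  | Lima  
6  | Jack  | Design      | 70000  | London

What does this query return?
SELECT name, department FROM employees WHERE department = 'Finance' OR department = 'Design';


Filtering: department = 'Finance' OR 'Design'
Matching: 4 rows

4 rows:
Uma, Design
Vic, Finance
Wendy, Finance
Jack, Design


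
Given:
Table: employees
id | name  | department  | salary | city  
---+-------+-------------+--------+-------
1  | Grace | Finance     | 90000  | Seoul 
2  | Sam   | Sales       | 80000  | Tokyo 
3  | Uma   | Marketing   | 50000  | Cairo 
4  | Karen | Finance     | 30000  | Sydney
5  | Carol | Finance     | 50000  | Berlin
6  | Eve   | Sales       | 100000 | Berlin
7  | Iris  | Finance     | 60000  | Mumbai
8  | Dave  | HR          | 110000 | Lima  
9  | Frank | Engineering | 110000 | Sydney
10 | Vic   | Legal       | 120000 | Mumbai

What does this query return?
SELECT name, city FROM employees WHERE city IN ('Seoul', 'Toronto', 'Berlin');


Filtering: city IN ('Seoul', 'Toronto', 'Berlin')
Matching: 3 rows

3 rows:
Grace, Seoul
Carol, Berlin
Eve, Berlin


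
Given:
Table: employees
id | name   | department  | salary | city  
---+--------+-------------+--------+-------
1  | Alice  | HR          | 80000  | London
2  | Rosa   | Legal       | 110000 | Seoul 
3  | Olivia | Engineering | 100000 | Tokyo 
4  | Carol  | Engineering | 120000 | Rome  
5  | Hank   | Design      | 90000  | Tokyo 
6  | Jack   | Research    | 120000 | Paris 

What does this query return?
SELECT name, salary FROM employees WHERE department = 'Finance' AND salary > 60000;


Filtering: department = 'Finance' AND salary > 60000
Matching: 0 rows

Empty result set (0 rows)


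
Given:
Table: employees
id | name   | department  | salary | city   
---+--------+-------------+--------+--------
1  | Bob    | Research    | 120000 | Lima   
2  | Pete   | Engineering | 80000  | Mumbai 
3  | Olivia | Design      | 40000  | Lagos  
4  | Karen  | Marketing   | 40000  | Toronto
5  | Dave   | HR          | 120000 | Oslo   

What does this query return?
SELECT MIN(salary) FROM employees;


Salaries: 120000, 80000, 40000, 40000, 120000
MIN = 40000

40000


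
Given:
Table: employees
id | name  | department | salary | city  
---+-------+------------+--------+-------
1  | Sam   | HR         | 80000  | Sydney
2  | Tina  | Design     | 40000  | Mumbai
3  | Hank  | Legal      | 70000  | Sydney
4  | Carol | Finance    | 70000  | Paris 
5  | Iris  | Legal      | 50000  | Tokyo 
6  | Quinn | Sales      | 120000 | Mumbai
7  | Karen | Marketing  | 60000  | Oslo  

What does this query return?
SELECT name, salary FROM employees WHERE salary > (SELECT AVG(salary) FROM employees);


Subquery: AVG(salary) = 70000.0
Filtering: salary > 70000.0
  Sam (80000) -> MATCH
  Quinn (120000) -> MATCH


2 rows:
Sam, 80000
Quinn, 120000


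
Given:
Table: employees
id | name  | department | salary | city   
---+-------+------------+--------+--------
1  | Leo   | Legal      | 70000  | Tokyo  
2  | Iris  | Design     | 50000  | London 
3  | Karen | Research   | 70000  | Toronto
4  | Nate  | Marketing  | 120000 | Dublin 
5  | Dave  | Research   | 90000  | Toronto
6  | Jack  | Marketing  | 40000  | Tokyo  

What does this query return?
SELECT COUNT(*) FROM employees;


COUNT(*) counts all rows

6


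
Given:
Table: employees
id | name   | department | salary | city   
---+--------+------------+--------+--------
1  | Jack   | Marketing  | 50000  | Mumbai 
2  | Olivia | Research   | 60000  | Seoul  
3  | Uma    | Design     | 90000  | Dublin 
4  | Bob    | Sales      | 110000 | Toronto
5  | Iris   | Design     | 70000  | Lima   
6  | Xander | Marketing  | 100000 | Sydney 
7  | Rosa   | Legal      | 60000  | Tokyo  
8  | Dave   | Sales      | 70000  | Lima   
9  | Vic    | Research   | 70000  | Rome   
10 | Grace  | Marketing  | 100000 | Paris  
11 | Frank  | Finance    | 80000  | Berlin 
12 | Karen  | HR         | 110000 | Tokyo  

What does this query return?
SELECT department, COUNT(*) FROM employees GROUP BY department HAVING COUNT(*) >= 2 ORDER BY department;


Groups with count >= 2:
  Design: 2 -> PASS
  Marketing: 3 -> PASS
  Research: 2 -> PASS
  Sales: 2 -> PASS
  Finance: 1 -> filtered out
  HR: 1 -> filtered out
  Legal: 1 -> filtered out


4 groups:
Design, 2
Marketing, 3
Research, 2
Sales, 2


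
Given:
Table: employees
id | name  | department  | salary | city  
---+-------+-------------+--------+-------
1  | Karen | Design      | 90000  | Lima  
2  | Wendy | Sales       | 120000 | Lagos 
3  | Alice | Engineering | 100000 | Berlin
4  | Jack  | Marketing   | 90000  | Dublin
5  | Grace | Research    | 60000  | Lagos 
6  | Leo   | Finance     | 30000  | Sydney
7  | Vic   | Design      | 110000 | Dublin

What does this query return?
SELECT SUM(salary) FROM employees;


SUM(salary) = 90000 + 120000 + 100000 + 90000 + 60000 + 30000 + 110000 = 600000

600000


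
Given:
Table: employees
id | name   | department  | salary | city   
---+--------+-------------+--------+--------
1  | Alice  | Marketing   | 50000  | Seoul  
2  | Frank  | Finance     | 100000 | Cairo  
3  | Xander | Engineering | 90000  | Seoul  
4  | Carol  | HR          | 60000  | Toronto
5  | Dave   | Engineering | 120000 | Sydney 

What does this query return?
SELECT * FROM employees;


SELECT * returns all 5 rows with all columns

5 rows:
1, Alice, Marketing, 50000, Seoul
2, Frank, Finance, 100000, Cairo
3, Xander, Engineering, 90000, Seoul
4, Carol, HR, 60000, Toronto
5, Dave, Engineering, 120000, Sydney


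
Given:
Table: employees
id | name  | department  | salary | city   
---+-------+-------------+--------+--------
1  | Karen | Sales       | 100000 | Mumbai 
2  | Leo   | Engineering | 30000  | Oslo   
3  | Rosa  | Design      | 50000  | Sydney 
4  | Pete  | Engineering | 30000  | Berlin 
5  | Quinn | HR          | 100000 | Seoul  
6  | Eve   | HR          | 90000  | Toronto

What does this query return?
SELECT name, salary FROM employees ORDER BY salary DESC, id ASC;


Sorting by salary DESC, then id ASC for ties

6 rows:
Karen, 100000
Quinn, 100000
Eve, 90000
Rosa, 50000
Leo, 30000
Pete, 30000


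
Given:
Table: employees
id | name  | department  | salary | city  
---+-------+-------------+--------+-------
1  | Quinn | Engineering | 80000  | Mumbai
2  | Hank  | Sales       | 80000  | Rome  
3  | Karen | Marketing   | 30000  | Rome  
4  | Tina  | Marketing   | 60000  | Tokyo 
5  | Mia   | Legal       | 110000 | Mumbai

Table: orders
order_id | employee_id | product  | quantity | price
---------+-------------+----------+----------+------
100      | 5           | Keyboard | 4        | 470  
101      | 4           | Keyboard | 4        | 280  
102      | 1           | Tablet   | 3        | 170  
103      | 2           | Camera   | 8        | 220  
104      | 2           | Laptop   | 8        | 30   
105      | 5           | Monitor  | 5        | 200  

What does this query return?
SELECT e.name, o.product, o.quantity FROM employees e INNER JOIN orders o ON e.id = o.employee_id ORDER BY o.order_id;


Joining employees.id = orders.employee_id:
  employee Mia (id=5) -> order Keyboard
  employee Tina (id=4) -> order Keyboard
  employee Quinn (id=1) -> order Tablet
  employee Hank (id=2) -> order Camera
  employee Hank (id=2) -> order Laptop
  employee Mia (id=5) -> order Monitor


6 rows:
Mia, Keyboard, 4
Tina, Keyboard, 4
Quinn, Tablet, 3
Hank, Camera, 8
Hank, Laptop, 8
Mia, Monitor, 5


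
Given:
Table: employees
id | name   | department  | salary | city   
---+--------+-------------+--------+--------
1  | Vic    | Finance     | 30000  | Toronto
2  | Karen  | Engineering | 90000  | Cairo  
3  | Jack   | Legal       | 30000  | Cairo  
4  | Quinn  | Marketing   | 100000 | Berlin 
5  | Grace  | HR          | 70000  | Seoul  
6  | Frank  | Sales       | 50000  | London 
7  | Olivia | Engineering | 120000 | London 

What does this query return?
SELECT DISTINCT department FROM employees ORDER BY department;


All 'department' values (row order): Finance, Engineering, Legal, Marketing, HR, Sales, Engineering
Removing duplicates leaves 6 unique value(s).

6 values:
Engineering
Finance
HR
Legal
Marketing
Sales


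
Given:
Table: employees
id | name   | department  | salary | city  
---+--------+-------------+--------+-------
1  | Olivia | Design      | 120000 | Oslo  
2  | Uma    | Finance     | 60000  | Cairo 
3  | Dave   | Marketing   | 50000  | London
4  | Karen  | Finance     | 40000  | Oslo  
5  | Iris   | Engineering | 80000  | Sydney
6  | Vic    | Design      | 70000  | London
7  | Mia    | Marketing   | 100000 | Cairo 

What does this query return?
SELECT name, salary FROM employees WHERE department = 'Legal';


Filtering: department = 'Legal'
Matching rows: 0

Empty result set (0 rows)


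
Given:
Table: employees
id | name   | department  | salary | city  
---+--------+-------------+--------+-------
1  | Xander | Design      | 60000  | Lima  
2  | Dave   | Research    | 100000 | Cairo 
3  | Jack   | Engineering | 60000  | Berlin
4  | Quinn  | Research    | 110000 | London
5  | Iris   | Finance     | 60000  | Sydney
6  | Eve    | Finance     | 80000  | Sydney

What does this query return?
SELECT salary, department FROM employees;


Projecting columns: salary, department

6 rows:
60000, Design
100000, Research
60000, Engineering
110000, Research
60000, Finance
80000, Finance


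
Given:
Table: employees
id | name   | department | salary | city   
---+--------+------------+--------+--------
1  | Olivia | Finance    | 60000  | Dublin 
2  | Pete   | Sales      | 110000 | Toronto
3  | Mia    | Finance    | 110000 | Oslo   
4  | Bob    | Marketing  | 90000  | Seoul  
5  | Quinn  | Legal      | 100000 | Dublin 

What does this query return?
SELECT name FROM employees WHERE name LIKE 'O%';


LIKE 'O%' matches names starting with 'O'
Matching: 1

1 rows:
Olivia


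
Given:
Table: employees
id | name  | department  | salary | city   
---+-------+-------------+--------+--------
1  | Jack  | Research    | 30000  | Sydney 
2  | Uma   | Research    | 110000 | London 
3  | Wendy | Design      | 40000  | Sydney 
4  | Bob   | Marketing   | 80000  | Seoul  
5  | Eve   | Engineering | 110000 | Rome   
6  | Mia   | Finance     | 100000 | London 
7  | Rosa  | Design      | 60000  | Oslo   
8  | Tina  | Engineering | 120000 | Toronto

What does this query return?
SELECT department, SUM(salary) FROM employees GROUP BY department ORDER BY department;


Summing salary within each department:
  Design: 40000 + 60000 = 100000
  Engineering: 110000 + 120000 = 230000
  Finance: 100000 = 100000
  Marketing: 80000 = 80000
  Research: 30000 + 110000 = 140000


5 groups:
Design, 100000
Engineering, 230000
Finance, 100000
Marketing, 80000
Research, 140000


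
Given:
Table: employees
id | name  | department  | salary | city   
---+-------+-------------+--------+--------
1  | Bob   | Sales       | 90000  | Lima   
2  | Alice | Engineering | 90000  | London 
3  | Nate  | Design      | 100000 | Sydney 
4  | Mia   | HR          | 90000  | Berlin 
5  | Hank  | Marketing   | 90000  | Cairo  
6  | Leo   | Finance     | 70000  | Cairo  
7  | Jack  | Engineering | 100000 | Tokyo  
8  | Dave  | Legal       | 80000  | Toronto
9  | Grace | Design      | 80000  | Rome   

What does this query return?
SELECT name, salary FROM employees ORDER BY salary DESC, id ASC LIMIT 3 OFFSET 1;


Sort by salary DESC (id ASC tiebreak), then skip 1 and take 3
Rows 2 through 4

3 rows:
Jack, 100000
Bob, 90000
Alice, 90000


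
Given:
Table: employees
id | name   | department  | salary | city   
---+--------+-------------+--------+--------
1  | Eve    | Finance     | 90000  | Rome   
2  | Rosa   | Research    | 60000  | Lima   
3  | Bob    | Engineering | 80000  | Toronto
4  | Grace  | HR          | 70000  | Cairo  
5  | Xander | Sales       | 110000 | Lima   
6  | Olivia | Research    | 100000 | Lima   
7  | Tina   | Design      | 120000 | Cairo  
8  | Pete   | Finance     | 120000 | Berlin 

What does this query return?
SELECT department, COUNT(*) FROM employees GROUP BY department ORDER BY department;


Assigning each row to its department group:
  Eve -> Finance
  Rosa -> Research
  Bob -> Engineering
  Grace -> HR
  Xander -> Sales
  Olivia -> Research
  Tina -> Design
  Pete -> Finance


6 groups:
Design, 1
Engineering, 1
Finance, 2
HR, 1
Research, 2
Sales, 1


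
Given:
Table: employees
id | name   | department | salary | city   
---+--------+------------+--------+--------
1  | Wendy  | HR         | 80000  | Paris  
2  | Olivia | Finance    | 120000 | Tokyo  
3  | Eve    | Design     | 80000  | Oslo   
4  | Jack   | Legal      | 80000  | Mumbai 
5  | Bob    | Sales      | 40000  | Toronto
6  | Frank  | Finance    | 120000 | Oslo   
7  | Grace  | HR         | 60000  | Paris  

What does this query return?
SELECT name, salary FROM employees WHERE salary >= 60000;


Filtering: salary >= 60000
Matching: 6 rows

6 rows:
Wendy, 80000
Olivia, 120000
Eve, 80000
Jack, 80000
Frank, 120000
Grace, 60000


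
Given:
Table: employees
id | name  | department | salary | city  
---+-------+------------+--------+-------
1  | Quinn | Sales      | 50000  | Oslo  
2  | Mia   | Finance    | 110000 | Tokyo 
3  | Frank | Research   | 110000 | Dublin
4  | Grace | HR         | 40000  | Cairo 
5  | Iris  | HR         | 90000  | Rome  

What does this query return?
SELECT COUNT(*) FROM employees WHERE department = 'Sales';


Counting rows where department = 'Sales'
  Quinn -> MATCH


1


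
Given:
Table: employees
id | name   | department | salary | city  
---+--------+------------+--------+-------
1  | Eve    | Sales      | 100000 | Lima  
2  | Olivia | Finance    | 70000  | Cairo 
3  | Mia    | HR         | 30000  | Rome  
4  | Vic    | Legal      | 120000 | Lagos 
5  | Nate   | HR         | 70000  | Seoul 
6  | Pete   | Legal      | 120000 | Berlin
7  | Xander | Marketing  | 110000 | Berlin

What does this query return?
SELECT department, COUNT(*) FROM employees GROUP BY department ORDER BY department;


Assigning each row to its department group:
  Eve -> Sales
  Olivia -> Finance
  Mia -> HR
  Vic -> Legal
  Nate -> HR
  Pete -> Legal
  Xander -> Marketing


5 groups:
Finance, 1
HR, 2
Legal, 2
Marketing, 1
Sales, 1


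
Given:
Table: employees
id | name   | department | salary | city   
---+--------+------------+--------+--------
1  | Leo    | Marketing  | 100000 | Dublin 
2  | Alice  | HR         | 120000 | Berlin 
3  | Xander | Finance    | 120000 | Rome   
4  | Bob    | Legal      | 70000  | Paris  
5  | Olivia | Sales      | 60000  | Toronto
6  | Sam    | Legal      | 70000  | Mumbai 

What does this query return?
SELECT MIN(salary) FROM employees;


Salaries: 100000, 120000, 120000, 70000, 60000, 70000
MIN = 60000

60000


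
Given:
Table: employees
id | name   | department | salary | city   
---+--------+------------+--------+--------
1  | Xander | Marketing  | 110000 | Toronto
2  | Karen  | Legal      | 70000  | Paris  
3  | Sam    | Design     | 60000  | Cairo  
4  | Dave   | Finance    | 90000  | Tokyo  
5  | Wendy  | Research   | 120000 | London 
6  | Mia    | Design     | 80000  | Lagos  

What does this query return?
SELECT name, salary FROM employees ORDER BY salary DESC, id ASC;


Sorting by salary DESC, then id ASC for ties

6 rows:
Wendy, 120000
Xander, 110000
Dave, 90000
Mia, 80000
Karen, 70000
Sam, 60000


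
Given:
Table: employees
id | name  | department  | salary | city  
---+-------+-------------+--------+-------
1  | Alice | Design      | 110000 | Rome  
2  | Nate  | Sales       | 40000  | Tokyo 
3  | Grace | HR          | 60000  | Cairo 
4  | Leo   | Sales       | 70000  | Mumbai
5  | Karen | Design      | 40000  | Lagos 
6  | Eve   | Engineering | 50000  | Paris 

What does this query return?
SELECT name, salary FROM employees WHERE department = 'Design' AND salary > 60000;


Filtering: department = 'Design' AND salary > 60000
Matching: 1 rows

1 rows:
Alice, 110000


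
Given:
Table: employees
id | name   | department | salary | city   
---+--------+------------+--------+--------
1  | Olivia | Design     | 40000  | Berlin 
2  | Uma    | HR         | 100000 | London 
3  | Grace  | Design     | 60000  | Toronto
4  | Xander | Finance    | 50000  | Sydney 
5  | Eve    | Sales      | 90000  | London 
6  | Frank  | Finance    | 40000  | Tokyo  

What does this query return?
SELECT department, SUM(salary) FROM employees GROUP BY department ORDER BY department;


Summing salary within each department:
  Design: 40000 + 60000 = 100000
  Finance: 50000 + 40000 = 90000
  HR: 100000 = 100000
  Sales: 90000 = 90000


4 groups:
Design, 100000
Finance, 90000
HR, 100000
Sales, 90000


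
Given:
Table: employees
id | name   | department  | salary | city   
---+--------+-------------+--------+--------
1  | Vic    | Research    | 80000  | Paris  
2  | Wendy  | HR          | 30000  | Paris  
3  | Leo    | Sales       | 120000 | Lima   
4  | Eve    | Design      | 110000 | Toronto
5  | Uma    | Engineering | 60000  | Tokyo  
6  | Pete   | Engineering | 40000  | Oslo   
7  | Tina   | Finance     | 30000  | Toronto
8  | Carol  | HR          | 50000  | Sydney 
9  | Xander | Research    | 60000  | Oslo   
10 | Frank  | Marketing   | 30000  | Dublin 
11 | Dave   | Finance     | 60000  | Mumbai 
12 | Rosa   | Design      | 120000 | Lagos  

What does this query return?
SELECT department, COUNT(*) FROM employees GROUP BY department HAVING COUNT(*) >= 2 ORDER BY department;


Groups with count >= 2:
  Design: 2 -> PASS
  Engineering: 2 -> PASS
  Finance: 2 -> PASS
  HR: 2 -> PASS
  Research: 2 -> PASS
  Marketing: 1 -> filtered out
  Sales: 1 -> filtered out


5 groups:
Design, 2
Engineering, 2
Finance, 2
HR, 2
Research, 2


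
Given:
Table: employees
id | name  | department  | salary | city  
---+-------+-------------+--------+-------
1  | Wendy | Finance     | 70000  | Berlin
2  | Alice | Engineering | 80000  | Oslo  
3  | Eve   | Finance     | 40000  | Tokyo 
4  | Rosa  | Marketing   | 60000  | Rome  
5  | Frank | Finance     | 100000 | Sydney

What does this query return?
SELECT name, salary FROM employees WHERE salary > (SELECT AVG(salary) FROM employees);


Subquery: AVG(salary) = 70000.0
Filtering: salary > 70000.0
  Alice (80000) -> MATCH
  Frank (100000) -> MATCH


2 rows:
Alice, 80000
Frank, 100000


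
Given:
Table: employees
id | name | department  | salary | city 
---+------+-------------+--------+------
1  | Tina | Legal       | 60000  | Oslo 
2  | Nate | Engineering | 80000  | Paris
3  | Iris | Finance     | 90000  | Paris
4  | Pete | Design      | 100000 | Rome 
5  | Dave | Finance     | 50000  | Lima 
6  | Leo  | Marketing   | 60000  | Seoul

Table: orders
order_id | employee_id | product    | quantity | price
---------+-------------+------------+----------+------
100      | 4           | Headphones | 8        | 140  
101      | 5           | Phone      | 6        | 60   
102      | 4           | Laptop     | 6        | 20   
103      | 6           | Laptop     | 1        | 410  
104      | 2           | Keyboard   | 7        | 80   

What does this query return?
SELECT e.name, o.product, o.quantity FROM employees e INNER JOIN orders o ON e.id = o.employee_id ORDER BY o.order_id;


Joining employees.id = orders.employee_id:
  employee Pete (id=4) -> order Headphones
  employee Dave (id=5) -> order Phone
  employee Pete (id=4) -> order Laptop
  employee Leo (id=6) -> order Laptop
  employee Nate (id=2) -> order Keyboard


5 rows:
Pete, Headphones, 8
Dave, Phone, 6
Pete, Laptop, 6
Leo, Laptop, 1
Nate, Keyboard, 7


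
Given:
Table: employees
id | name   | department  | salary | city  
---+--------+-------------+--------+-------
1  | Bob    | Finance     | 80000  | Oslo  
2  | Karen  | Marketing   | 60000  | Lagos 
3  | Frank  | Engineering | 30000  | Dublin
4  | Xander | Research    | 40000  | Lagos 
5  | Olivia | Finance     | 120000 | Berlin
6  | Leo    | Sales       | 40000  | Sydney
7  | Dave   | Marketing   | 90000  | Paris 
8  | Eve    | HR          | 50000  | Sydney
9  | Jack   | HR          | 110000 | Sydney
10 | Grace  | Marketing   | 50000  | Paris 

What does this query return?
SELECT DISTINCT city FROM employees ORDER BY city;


All 'city' values (row order): Oslo, Lagos, Dublin, Lagos, Berlin, Sydney, Paris, Sydney, Sydney, Paris
Removing duplicates leaves 6 unique value(s).

6 values:
Berlin
Dublin
Lagos
Oslo
Paris
Sydney


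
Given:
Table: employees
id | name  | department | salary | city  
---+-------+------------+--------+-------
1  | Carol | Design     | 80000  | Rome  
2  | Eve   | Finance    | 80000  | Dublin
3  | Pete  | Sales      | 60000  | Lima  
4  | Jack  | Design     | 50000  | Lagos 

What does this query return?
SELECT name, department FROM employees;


Projecting columns: name, department

4 rows:
Carol, Design
Eve, Finance
Pete, Sales
Jack, Design


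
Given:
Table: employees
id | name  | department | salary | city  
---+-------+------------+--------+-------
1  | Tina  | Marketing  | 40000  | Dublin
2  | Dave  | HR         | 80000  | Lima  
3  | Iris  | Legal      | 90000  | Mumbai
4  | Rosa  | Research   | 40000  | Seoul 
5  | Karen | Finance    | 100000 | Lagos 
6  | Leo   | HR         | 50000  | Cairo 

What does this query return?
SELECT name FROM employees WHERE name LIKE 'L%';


LIKE 'L%' matches names starting with 'L'
Matching: 1

1 rows:
Leo


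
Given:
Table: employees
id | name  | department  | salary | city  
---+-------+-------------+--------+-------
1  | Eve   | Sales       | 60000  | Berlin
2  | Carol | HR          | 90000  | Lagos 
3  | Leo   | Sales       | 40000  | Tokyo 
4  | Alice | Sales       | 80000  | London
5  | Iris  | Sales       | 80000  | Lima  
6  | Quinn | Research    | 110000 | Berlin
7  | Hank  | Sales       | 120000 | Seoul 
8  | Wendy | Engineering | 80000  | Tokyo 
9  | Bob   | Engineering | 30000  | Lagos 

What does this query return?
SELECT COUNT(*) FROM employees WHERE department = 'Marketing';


Counting rows where department = 'Marketing'


0


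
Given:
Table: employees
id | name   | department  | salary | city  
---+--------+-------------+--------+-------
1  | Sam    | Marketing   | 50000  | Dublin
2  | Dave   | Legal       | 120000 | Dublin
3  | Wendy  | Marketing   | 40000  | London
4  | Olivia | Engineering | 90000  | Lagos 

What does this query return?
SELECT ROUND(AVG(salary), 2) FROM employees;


SUM(salary) = 300000
COUNT = 4
ROUND(AVG, 2) = ROUND(300000 / 4, 2) = 75000.0

75000.0


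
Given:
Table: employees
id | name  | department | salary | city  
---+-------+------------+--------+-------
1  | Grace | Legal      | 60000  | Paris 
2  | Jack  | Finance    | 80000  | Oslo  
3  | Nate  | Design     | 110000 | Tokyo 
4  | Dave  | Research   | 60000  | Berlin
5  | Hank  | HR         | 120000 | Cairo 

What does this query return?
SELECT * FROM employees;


SELECT * returns all 5 rows with all columns

5 rows:
1, Grace, Legal, 60000, Paris
2, Jack, Finance, 80000, Oslo
3, Nate, Design, 110000, Tokyo
4, Dave, Research, 60000, Berlin
5, Hank, HR, 120000, Cairo


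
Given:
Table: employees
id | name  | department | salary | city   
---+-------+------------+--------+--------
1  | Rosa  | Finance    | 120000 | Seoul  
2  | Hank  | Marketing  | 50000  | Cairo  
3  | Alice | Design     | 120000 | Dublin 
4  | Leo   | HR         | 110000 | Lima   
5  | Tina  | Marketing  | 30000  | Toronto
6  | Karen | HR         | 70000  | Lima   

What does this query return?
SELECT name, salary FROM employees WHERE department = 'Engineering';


Filtering: department = 'Engineering'
Matching rows: 0

Empty result set (0 rows)


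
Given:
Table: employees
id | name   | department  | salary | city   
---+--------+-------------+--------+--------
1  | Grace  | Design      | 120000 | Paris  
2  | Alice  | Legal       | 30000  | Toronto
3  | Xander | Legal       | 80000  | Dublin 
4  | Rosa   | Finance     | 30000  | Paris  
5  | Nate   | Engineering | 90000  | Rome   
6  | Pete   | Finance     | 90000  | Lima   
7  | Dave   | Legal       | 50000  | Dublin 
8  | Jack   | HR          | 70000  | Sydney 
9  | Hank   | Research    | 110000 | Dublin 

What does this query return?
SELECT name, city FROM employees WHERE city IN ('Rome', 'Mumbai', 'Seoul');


Filtering: city IN ('Rome', 'Mumbai', 'Seoul')
Matching: 1 rows

1 rows:
Nate, Rome


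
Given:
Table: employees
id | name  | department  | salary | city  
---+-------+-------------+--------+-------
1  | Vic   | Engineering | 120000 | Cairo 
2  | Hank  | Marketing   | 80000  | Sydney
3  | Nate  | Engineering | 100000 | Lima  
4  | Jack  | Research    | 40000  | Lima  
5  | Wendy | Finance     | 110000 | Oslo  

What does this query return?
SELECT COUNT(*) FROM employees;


COUNT(*) counts all rows

5


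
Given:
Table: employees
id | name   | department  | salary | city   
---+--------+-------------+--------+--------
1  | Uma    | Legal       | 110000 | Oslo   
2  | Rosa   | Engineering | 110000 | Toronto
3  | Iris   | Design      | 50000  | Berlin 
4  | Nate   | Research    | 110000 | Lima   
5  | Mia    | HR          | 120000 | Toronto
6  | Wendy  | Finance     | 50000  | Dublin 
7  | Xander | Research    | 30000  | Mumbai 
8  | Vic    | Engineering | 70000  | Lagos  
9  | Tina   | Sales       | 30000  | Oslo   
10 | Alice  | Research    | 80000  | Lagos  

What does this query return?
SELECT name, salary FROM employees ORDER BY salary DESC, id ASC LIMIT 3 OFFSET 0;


Sort by salary DESC (id ASC tiebreak), then skip 0 and take 3
Rows 1 through 3

3 rows:
Mia, 120000
Uma, 110000
Rosa, 110000


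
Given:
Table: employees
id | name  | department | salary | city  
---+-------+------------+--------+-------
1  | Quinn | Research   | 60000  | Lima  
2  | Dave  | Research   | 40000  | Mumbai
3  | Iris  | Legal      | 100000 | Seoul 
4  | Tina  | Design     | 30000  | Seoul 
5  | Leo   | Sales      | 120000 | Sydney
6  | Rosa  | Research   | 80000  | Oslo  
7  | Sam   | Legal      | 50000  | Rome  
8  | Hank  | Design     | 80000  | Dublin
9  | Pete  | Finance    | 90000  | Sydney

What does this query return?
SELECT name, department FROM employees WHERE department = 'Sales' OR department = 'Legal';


Filtering: department = 'Sales' OR 'Legal'
Matching: 3 rows

3 rows:
Iris, Legal
Leo, Sales
Sam, Legal


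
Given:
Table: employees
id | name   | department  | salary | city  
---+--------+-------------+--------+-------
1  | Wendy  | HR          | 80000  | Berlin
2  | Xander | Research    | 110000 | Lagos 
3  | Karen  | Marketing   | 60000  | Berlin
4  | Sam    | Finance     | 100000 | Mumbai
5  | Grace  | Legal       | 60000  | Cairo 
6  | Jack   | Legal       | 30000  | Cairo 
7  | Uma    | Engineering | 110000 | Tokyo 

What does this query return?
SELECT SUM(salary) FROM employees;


SUM(salary) = 80000 + 110000 + 60000 + 100000 + 60000 + 30000 + 110000 = 550000

550000


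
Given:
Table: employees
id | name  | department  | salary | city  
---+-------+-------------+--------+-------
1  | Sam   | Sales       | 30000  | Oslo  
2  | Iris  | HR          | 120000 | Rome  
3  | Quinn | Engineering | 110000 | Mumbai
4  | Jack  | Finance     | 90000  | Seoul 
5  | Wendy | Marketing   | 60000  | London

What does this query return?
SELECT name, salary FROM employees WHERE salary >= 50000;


Filtering: salary >= 50000
Matching: 4 rows

4 rows:
Iris, 120000
Quinn, 110000
Jack, 90000
Wendy, 60000


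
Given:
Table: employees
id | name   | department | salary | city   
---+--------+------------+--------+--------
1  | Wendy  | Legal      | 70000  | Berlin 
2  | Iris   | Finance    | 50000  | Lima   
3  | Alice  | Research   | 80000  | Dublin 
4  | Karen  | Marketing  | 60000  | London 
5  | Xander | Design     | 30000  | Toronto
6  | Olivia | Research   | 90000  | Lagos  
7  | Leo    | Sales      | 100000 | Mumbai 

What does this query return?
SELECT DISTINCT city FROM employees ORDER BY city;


All 'city' values (row order): Berlin, Lima, Dublin, London, Toronto, Lagos, Mumbai
Removing duplicates leaves 7 unique value(s).

7 values:
Berlin
Dublin
Lagos
Lima
London
Mumbai
Toronto


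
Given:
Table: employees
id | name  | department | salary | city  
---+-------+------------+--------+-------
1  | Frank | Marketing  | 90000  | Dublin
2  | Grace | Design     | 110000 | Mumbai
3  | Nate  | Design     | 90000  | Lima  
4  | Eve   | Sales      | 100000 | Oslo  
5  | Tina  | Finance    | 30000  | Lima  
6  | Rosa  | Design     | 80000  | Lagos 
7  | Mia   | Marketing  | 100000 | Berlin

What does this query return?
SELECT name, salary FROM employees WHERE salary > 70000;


Filtering: salary > 70000
Matching: 6 rows

6 rows:
Frank, 90000
Grace, 110000
Nate, 90000
Eve, 100000
Rosa, 80000
Mia, 100000


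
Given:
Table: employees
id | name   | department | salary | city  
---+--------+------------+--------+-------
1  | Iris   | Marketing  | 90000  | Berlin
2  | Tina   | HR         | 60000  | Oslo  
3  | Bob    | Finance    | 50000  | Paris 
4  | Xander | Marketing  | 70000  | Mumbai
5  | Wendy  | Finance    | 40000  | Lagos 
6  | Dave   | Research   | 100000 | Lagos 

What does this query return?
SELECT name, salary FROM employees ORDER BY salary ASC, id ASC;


Sorting by salary ASC, then id ASC for ties

6 rows:
Wendy, 40000
Bob, 50000
Tina, 60000
Xander, 70000
Iris, 90000
Dave, 100000


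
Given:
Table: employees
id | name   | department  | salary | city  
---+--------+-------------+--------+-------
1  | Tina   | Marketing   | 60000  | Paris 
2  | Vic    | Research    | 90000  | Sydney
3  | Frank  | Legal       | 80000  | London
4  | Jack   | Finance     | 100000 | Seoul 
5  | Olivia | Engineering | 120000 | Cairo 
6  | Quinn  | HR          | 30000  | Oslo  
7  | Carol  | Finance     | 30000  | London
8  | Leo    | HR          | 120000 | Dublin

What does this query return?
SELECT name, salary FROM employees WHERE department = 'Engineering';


Filtering: department = 'Engineering'
Matching rows: 1

1 rows:
Olivia, 120000


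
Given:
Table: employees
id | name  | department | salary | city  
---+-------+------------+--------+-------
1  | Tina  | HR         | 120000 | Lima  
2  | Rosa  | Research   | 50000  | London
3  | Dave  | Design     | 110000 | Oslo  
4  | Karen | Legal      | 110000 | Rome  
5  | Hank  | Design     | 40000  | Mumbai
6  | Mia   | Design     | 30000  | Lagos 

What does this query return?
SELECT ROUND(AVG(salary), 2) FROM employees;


SUM(salary) = 460000
COUNT = 6
ROUND(AVG, 2) = ROUND(460000 / 6, 2) = 76666.67

76666.67


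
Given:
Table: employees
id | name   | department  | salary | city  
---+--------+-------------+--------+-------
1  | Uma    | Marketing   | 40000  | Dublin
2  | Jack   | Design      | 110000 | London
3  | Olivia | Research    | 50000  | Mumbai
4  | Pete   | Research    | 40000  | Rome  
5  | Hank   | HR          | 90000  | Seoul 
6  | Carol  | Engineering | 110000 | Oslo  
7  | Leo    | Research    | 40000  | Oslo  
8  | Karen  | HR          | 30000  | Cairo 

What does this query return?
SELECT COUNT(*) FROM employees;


COUNT(*) counts all rows

8


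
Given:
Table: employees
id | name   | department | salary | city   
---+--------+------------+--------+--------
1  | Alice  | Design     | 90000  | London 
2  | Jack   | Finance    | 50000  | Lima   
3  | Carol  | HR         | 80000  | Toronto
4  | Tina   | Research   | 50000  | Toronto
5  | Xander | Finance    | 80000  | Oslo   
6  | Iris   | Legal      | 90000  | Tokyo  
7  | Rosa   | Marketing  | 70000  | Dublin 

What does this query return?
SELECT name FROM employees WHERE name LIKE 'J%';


LIKE 'J%' matches names starting with 'J'
Matching: 1

1 rows:
Jack


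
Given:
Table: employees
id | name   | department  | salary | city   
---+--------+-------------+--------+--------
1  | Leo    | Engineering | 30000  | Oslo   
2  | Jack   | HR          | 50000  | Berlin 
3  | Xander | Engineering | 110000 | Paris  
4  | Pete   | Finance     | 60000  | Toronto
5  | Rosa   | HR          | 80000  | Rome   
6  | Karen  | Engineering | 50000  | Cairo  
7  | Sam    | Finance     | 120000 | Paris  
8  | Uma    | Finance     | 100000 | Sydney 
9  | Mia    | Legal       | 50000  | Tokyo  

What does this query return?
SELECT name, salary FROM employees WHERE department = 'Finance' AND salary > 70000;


Filtering: department = 'Finance' AND salary > 70000
Matching: 2 rows

2 rows:
Sam, 120000
Uma, 100000
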